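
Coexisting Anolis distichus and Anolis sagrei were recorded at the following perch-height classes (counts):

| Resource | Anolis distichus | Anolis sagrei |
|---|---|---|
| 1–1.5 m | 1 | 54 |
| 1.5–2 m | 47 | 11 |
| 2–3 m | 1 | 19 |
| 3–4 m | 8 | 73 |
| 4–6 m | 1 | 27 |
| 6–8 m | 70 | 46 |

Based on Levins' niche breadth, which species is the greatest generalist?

Anolis sagrei

Proportions for Anolis distichus (n=128): 1/128=0.0078, 47/128=0.3672, 1/128=0.0078, 8/128=0.0625, 1/128=0.0078, 70/128=0.5469
Proportions for Anolis sagrei (n=230): 54/230=0.2348, 11/230=0.0478, 19/230=0.0826, 73/230=0.3174, 27/230=0.1174, 46/230=0.2000
Σp_distᵢ² = 0.0078² + 0.3672² + 0.0078² + 0.0625² + 0.0078² + 0.5469² = 0.000061 + 0.134836 + 0.000061 + 0.003906 + 0.000061 + 0.299100 = 0.438025
B_dist = 1 / 0.438025 = 2.2830
Σp_sagrᵢ² = 0.2348² + 0.0478² + 0.0826² + 0.3174² + 0.1174² + 0.2000² = 0.055131 + 0.002285 + 0.006823 + 0.100743 + 0.013783 + 0.040000 = 0.218765
B_sagr = 1 / 0.218765 = 4.5711
Highest B → broadest niche (most generalist): Anolis sagrei (B = 4.57).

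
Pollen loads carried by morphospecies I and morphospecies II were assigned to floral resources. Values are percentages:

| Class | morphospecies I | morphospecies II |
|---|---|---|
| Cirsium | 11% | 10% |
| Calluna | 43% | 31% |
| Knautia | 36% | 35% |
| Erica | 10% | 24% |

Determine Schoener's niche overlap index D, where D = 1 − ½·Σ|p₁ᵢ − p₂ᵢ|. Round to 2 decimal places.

Convert percentages to proportions (divide by 100).
Σ|p₁ᵢ − p₂ᵢ| = 0.01 + 0.12 + 0.01 + 0.14 = 0.28
D = 1 − ½ × 0.28 = 1 − 0.140 = 0.8600

0.86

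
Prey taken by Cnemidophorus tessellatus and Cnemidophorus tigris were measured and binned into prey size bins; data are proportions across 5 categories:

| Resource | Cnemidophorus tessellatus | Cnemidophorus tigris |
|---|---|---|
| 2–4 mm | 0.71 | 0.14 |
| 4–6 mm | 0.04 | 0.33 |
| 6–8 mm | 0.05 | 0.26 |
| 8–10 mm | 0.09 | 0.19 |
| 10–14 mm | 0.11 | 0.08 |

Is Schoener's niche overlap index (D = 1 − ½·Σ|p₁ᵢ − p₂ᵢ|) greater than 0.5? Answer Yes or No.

Σ|p₁ᵢ − p₂ᵢ| = 0.57 + 0.29 + 0.21 + 0.10 + 0.03 = 1.20
D = 1 − ½ × 1.20 = 1 − 0.600 = 0.4000
D = 0.4000 < 0.5 → No.

No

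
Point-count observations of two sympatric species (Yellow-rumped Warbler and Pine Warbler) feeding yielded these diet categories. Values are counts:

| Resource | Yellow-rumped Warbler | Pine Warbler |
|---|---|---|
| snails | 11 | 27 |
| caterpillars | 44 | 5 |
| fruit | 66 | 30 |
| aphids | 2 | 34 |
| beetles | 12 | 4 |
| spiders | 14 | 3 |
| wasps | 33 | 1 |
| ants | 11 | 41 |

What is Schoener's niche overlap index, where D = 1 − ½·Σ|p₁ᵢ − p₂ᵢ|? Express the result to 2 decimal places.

0.42

Proportions for Yellow-rumped Warbler (n=193): 11/193=0.0570, 44/193=0.2280, 66/193=0.3420, 2/193=0.0104, 12/193=0.0622, 14/193=0.0725, 33/193=0.1710, 11/193=0.0570
Proportions for Pine Warbler (n=145): 27/145=0.1862, 5/145=0.0345, 30/145=0.2069, 34/145=0.2345, 4/145=0.0276, 3/145=0.0207, 1/145=0.0069, 41/145=0.2828
Σ|p₁ᵢ − p₂ᵢ| = 0.1292 + 0.1935 + 0.1351 + 0.2241 + 0.0346 + 0.0518 + 0.1641 + 0.2258 = 1.1582
D = 1 − ½ × 1.1582 = 1 − 0.57910 = 0.42090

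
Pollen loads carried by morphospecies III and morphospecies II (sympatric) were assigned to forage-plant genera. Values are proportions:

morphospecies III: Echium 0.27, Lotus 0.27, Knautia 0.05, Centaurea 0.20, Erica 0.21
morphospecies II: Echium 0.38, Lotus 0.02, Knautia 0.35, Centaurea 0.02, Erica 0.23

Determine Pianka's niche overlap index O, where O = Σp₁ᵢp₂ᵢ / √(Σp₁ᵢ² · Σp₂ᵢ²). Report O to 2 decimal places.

0.65

Σ p₁ᵢp₂ᵢ = 0.1026 + 0.0054 + 0.0175 + 0.0040 + 0.0483 = 0.1778
Σp_1ᵢ² = 0.27² + 0.27² + 0.05² + 0.20² + 0.21² = 0.0729 + 0.0729 + 0.0025 + 0.0400 + 0.0441 = 0.2324
Σp_2ᵢ² = 0.38² + 0.02² + 0.35² + 0.02² + 0.23² = 0.1444 + 0.0004 + 0.1225 + 0.0004 + 0.0529 = 0.3206
O = 0.1778 / √(0.2324 × 0.3206) = 0.1778 / 0.27296 = 0.6514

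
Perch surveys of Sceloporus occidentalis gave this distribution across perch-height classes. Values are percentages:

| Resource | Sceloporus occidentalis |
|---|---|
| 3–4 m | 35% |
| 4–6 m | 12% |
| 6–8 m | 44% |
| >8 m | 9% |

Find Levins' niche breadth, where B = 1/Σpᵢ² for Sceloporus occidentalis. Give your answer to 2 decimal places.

2.95

Convert percentages to proportions (divide by 100).
Σpᵢ² = 0.35² + 0.12² + 0.44² + 0.09² = 0.1225 + 0.0144 + 0.1936 + 0.0081 = 0.3386
B = 1 / 0.3386 = 2.9533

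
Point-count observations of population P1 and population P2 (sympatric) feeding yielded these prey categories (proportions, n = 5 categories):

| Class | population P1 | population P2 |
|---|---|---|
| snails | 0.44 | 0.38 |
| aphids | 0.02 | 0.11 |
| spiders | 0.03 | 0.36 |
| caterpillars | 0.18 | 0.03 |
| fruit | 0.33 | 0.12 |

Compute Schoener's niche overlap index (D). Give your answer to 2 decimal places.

Σ|p₁ᵢ − p₂ᵢ| = 0.06 + 0.09 + 0.33 + 0.15 + 0.21 = 0.84
D = 1 − ½ × 0.84 = 1 − 0.420 = 0.5800

0.58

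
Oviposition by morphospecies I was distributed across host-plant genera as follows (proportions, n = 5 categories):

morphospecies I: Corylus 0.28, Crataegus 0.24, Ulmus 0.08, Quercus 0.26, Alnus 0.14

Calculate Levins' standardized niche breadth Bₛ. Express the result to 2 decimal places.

Σpᵢ² = 0.28² + 0.24² + 0.08² + 0.26² + 0.14² = 0.0784 + 0.0576 + 0.0064 + 0.0676 + 0.0196 = 0.2296
B = 1 / 0.2296 = 4.3554
Bₛ = (B − 1)/(n − 1) = (4.3554 − 1)/(5 − 1) = 3.3554/4 = 0.8389

0.84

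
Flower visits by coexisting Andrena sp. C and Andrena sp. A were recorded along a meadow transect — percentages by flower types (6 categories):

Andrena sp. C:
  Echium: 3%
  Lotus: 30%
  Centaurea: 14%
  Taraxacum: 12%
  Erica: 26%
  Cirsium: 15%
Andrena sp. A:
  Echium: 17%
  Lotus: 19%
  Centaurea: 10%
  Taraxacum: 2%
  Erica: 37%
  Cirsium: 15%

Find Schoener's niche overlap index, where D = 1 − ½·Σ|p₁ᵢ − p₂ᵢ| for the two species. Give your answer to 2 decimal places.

0.75

Convert percentages to proportions (divide by 100).
Σ|p₁ᵢ − p₂ᵢ| = 0.14 + 0.11 + 0.04 + 0.10 + 0.11 + 0.00 = 0.50
D = 1 − ½ × 0.50 = 1 − 0.250 = 0.7500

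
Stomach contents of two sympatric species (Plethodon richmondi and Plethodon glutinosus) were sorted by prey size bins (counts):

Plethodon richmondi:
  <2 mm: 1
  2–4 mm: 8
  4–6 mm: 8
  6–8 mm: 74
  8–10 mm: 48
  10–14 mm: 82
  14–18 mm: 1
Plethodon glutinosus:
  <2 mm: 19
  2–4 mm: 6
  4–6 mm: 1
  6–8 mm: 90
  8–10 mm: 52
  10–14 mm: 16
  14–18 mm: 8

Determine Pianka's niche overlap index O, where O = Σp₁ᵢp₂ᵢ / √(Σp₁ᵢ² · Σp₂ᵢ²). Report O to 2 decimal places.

0.81

Proportions for Plethodon richmondi (n=222): 1/222=0.0045, 8/222=0.0360, 8/222=0.0360, 74/222=0.3333, 48/222=0.2162, 82/222=0.3694, 1/222=0.0045
Proportions for Plethodon glutinosus (n=192): 19/192=0.0990, 6/192=0.0313, 1/192=0.0052, 90/192=0.4688, 52/192=0.2708, 16/192=0.0833, 8/192=0.0417
Σ p₁ᵢp₂ᵢ = 0.000446 + 0.001127 + 0.000187 + 0.156251 + 0.058547 + 0.030771 + 0.000188 = 0.247517
Σp_1ᵢ² = 0.0045² + 0.0360² + 0.0360² + 0.3333² + 0.2162² + 0.3694² + 0.0045² = 0.000020 + 0.001296 + 0.001296 + 0.111089 + 0.046742 + 0.136456 + 0.000020 = 0.296919
Σp_2ᵢ² = 0.0990² + 0.0313² + 0.0052² + 0.4688² + 0.2708² + 0.0833² + 0.0417² = 0.009801 + 0.000980 + 0.000027 + 0.219773 + 0.073333 + 0.006939 + 0.001739 = 0.312592
O = 0.247517 / √(0.296919 × 0.312592) = 0.247517 / 0.3046547 = 0.8125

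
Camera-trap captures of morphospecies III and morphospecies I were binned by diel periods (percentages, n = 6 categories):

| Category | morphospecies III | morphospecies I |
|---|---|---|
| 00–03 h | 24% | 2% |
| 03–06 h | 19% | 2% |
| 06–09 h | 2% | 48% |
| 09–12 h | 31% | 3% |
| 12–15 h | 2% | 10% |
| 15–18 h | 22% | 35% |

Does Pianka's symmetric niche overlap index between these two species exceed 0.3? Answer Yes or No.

Convert percentages to proportions (divide by 100).
Σ p₁ᵢp₂ᵢ = 0.0048 + 0.0038 + 0.0096 + 0.0093 + 0.0020 + 0.0770 = 0.1065
Σp_1ᵢ² = 0.24² + 0.19² + 0.02² + 0.31² + 0.02² + 0.22² = 0.0576 + 0.0361 + 0.0004 + 0.0961 + 0.0004 + 0.0484 = 0.2390
Σp_2ᵢ² = 0.02² + 0.02² + 0.48² + 0.03² + 0.10² + 0.35² = 0.0004 + 0.0004 + 0.2304 + 0.0009 + 0.0100 + 0.1225 = 0.3646
O = 0.1065 / √(0.2390 × 0.3646) = 0.1065 / 0.29519 = 0.3608
O = 0.3608 > 0.3 → Yes.

Yes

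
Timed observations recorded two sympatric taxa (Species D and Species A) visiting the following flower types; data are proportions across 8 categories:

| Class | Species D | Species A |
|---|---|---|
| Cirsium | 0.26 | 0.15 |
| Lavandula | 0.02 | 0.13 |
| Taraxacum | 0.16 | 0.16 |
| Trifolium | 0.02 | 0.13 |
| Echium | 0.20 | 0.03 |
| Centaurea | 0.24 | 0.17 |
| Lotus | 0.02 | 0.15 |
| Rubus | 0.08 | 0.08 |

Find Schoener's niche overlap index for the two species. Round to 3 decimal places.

Σ|p₁ᵢ − p₂ᵢ| = 0.11 + 0.11 + 0.00 + 0.11 + 0.17 + 0.07 + 0.13 + 0.00 = 0.70
D = 1 − ½ × 0.70 = 1 − 0.350 = 0.65000

0.650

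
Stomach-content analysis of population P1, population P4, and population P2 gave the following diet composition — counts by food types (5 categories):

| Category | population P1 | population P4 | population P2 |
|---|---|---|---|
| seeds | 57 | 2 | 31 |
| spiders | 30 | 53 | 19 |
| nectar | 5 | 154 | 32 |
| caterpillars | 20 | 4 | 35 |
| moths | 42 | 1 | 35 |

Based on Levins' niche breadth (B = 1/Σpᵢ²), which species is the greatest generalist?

Proportions for population P1 (n=154): 57/154=0.3701, 30/154=0.1948, 5/154=0.0325, 20/154=0.1299, 42/154=0.2727
Proportions for population P4 (n=214): 2/214=0.0093, 53/214=0.2477, 154/214=0.7196, 4/214=0.0187, 1/214=0.0047
Proportions for population P2 (n=152): 31/152=0.2039, 19/152=0.1250, 32/152=0.2105, 35/152=0.2303, 35/152=0.2303
Σp_P1ᵢ² = 0.3701² + 0.1948² + 0.0325² + 0.1299² + 0.2727² = 0.136974 + 0.037947 + 0.001056 + 0.016874 + 0.074365 = 0.267216
B_P1 = 1 / 0.267216 = 3.7423
Σp_P4ᵢ² = 0.0093² + 0.2477² + 0.7196² + 0.0187² + 0.0047² = 0.000086 + 0.061355 + 0.517824 + 0.000350 + 0.000022 = 0.579637
B_P4 = 1 / 0.579637 = 1.7252
Σp_P2ᵢ² = 0.2039² + 0.1250² + 0.2105² + 0.2303² + 0.2303² = 0.041575 + 0.015625 + 0.044310 + 0.053038 + 0.053038 = 0.207586
B_P2 = 1 / 0.207586 = 4.8173
Highest B → broadest niche (most generalist): population P2 (B = 4.82).

population P2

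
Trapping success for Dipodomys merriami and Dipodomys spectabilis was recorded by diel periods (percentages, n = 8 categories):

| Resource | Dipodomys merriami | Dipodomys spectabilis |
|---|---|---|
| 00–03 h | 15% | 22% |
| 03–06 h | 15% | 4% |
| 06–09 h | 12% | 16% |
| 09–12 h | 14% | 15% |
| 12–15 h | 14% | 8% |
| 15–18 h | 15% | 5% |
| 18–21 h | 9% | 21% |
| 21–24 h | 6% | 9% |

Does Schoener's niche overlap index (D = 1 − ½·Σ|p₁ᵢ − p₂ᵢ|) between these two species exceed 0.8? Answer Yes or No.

No

Convert percentages to proportions (divide by 100).
Σ|p₁ᵢ − p₂ᵢ| = 0.07 + 0.11 + 0.04 + 0.01 + 0.06 + 0.10 + 0.12 + 0.03 = 0.54
D = 1 − ½ × 0.54 = 1 − 0.270 = 0.7300
D = 0.7300 < 0.8 → No.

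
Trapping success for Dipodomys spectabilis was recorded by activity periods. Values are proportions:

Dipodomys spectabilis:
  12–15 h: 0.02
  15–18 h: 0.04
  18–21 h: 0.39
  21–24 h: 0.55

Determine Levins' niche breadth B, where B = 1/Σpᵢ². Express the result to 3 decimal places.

Σpᵢ² = 0.02² + 0.04² + 0.39² + 0.55² = 0.0004 + 0.0016 + 0.1521 + 0.3025 = 0.4566
B = 1 / 0.4566 = 2.19010

2.190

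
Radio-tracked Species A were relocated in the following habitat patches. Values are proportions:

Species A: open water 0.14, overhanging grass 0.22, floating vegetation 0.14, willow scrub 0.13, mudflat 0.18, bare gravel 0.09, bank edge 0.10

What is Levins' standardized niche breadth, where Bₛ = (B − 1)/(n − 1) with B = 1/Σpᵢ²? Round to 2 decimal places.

0.91

Σpᵢ² = 0.14² + 0.22² + 0.14² + 0.13² + 0.18² + 0.09² + 0.10² = 0.0196 + 0.0484 + 0.0196 + 0.0169 + 0.0324 + 0.0081 + 0.0100 = 0.1550
B = 1 / 0.1550 = 6.4516
Bₛ = (B − 1)/(n − 1) = (6.4516 − 1)/(7 − 1) = 5.4516/6 = 0.9086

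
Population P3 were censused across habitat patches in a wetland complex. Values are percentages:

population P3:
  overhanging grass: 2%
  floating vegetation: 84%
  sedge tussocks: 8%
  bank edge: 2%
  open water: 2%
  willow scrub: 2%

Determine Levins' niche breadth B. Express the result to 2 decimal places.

Convert percentages to proportions (divide by 100).
Σpᵢ² = 0.02² + 0.84² + 0.08² + 0.02² + 0.02² + 0.02² = 0.0004 + 0.7056 + 0.0064 + 0.0004 + 0.0004 + 0.0004 = 0.7136
B = 1 / 0.7136 = 1.4013

1.40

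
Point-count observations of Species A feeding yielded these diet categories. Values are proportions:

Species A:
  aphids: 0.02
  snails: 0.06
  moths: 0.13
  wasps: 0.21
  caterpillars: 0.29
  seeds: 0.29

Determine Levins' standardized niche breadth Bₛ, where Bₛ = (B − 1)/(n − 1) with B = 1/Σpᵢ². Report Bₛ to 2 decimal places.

Σpᵢ² = 0.02² + 0.06² + 0.13² + 0.21² + 0.29² + 0.29² = 0.0004 + 0.0036 + 0.0169 + 0.0441 + 0.0841 + 0.0841 = 0.2332
B = 1 / 0.2332 = 4.2882
Bₛ = (B − 1)/(n − 1) = (4.2882 − 1)/(6 − 1) = 3.2882/5 = 0.6576

0.66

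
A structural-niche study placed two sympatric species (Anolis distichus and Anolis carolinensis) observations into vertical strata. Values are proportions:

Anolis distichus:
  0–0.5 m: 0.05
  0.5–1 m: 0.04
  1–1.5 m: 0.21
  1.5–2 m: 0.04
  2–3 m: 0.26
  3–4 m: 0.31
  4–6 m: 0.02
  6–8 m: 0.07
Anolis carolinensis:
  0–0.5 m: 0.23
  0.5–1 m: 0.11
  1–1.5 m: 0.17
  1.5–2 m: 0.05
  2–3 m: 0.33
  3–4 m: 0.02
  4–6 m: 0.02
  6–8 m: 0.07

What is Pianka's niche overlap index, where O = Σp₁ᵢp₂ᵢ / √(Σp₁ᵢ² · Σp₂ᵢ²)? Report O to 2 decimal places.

0.70

Σ p₁ᵢp₂ᵢ = 0.0115 + 0.0044 + 0.0357 + 0.0020 + 0.0858 + 0.0062 + 0.0004 + 0.0049 = 0.1509
Σp_1ᵢ² = 0.05² + 0.04² + 0.21² + 0.04² + 0.26² + 0.31² + 0.02² + 0.07² = 0.0025 + 0.0016 + 0.0441 + 0.0016 + 0.0676 + 0.0961 + 0.0004 + 0.0049 = 0.2188
Σp_2ᵢ² = 0.23² + 0.11² + 0.17² + 0.05² + 0.33² + 0.02² + 0.02² + 0.07² = 0.0529 + 0.0121 + 0.0289 + 0.0025 + 0.1089 + 0.0004 + 0.0004 + 0.0049 = 0.2110
O = 0.1509 / √(0.2188 × 0.2110) = 0.1509 / 0.21486 = 0.7023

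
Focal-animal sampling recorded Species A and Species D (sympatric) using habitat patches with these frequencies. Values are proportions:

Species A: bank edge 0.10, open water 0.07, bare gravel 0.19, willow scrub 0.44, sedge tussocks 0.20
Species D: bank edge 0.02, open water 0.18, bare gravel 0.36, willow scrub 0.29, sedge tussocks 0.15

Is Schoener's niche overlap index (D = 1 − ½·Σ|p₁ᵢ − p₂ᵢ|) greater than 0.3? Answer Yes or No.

Σ|p₁ᵢ − p₂ᵢ| = 0.08 + 0.11 + 0.17 + 0.15 + 0.05 = 0.56
D = 1 − ½ × 0.56 = 1 − 0.280 = 0.7200
D = 0.7200 > 0.3 → Yes.

Yes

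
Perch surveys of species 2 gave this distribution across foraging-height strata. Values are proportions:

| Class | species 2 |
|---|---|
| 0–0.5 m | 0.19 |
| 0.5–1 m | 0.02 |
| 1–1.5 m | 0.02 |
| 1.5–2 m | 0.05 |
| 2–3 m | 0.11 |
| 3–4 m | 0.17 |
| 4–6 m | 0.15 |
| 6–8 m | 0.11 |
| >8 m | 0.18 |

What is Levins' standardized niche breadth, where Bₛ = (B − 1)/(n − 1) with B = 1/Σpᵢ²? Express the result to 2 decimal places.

0.72

Σpᵢ² = 0.19² + 0.02² + 0.02² + 0.05² + 0.11² + 0.17² + 0.15² + 0.11² + 0.18² = 0.0361 + 0.0004 + 0.0004 + 0.0025 + 0.0121 + 0.0289 + 0.0225 + 0.0121 + 0.0324 = 0.1474
B = 1 / 0.1474 = 6.7843
Bₛ = (B − 1)/(n − 1) = (6.7843 − 1)/(9 − 1) = 5.7843/8 = 0.7230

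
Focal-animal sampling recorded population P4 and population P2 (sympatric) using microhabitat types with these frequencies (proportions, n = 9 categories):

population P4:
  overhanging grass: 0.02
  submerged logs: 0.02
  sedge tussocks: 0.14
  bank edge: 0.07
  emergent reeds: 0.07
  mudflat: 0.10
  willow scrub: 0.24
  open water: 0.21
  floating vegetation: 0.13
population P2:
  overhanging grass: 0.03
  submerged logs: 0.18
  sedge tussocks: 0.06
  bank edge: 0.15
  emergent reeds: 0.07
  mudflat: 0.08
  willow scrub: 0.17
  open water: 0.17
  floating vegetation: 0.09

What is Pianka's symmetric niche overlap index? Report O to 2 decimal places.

Σ p₁ᵢp₂ᵢ = 0.0006 + 0.0036 + 0.0084 + 0.0105 + 0.0049 + 0.0080 + 0.0408 + 0.0357 + 0.0117 = 0.1242
Σp_1ᵢ² = 0.02² + 0.02² + 0.14² + 0.07² + 0.07² + 0.10² + 0.24² + 0.21² + 0.13² = 0.0004 + 0.0004 + 0.0196 + 0.0049 + 0.0049 + 0.0100 + 0.0576 + 0.0441 + 0.0169 = 0.1588
Σp_2ᵢ² = 0.03² + 0.18² + 0.06² + 0.15² + 0.07² + 0.08² + 0.17² + 0.17² + 0.09² = 0.0009 + 0.0324 + 0.0036 + 0.0225 + 0.0049 + 0.0064 + 0.0289 + 0.0289 + 0.0081 = 0.1366
O = 0.1242 / √(0.1588 × 0.1366) = 0.1242 / 0.14728 = 0.8433

0.84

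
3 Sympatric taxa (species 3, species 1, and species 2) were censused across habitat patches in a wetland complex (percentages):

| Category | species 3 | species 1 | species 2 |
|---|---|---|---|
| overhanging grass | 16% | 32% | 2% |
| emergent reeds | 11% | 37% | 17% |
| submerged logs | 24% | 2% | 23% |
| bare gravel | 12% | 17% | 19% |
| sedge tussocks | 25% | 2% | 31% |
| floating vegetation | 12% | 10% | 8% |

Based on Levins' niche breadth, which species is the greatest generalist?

Convert percentages to proportions (divide by 100).
Σp_3ᵢ² = 0.16² + 0.11² + 0.24² + 0.12² + 0.25² + 0.12² = 0.0256 + 0.0121 + 0.0576 + 0.0144 + 0.0625 + 0.0144 = 0.1866
B_3 = 1 / 0.1866 = 5.3591
Σp_1ᵢ² = 0.32² + 0.37² + 0.02² + 0.17² + 0.02² + 0.10² = 0.1024 + 0.1369 + 0.0004 + 0.0289 + 0.0004 + 0.0100 = 0.2790
B_1 = 1 / 0.2790 = 3.5842
Σp_2ᵢ² = 0.02² + 0.17² + 0.23² + 0.19² + 0.31² + 0.08² = 0.0004 + 0.0289 + 0.0529 + 0.0361 + 0.0961 + 0.0064 = 0.2208
B_2 = 1 / 0.2208 = 4.5290
Highest B → broadest niche (most generalist): species 3 (B = 5.36).

species 3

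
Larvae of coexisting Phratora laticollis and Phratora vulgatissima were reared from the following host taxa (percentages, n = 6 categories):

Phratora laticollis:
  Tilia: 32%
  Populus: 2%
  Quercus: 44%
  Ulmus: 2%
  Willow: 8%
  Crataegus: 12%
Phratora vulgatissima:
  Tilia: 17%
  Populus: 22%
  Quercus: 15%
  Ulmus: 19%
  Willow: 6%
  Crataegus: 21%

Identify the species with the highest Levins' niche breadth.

Phratora vulgatissima

Convert percentages to proportions (divide by 100).
Σp_latiᵢ² = 0.32² + 0.02² + 0.44² + 0.02² + 0.08² + 0.12² = 0.1024 + 0.0004 + 0.1936 + 0.0004 + 0.0064 + 0.0144 = 0.3176
B_lati = 1 / 0.3176 = 3.1486
Σp_vulgᵢ² = 0.17² + 0.22² + 0.15² + 0.19² + 0.06² + 0.21² = 0.0289 + 0.0484 + 0.0225 + 0.0361 + 0.0036 + 0.0441 = 0.1836
B_vulg = 1 / 0.1836 = 5.4466
Highest B → broadest niche (most generalist): Phratora vulgatissima (B = 5.45).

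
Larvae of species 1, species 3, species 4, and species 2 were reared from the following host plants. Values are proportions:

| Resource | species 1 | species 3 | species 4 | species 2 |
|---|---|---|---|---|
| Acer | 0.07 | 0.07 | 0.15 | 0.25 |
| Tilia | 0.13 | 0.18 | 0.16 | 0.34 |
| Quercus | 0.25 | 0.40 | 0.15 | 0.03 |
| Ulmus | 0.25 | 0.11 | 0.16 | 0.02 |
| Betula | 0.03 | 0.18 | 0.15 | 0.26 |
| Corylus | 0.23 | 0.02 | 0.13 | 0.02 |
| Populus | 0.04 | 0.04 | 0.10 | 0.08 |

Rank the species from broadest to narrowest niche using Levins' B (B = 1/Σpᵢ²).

species 4 > species 1 > species 3 > species 2

Σp_1ᵢ² = 0.07² + 0.13² + 0.25² + 0.25² + 0.03² + 0.23² + 0.04² = 0.0049 + 0.0169 + 0.0625 + 0.0625 + 0.0009 + 0.0529 + 0.0016 = 0.2022
B_1 = 1 / 0.2022 = 4.9456
Σp_3ᵢ² = 0.07² + 0.18² + 0.40² + 0.11² + 0.18² + 0.02² + 0.04² = 0.0049 + 0.0324 + 0.1600 + 0.0121 + 0.0324 + 0.0004 + 0.0016 = 0.2438
B_3 = 1 / 0.2438 = 4.1017
Σp_4ᵢ² = 0.15² + 0.16² + 0.15² + 0.16² + 0.15² + 0.13² + 0.10² = 0.0225 + 0.0256 + 0.0225 + 0.0256 + 0.0225 + 0.0169 + 0.0100 = 0.1456
B_4 = 1 / 0.1456 = 6.8681
Σp_2ᵢ² = 0.25² + 0.34² + 0.03² + 0.02² + 0.26² + 0.02² + 0.08² = 0.0625 + 0.1156 + 0.0009 + 0.0004 + 0.0676 + 0.0004 + 0.0064 = 0.2538
B_2 = 1 / 0.2538 = 3.9401
Ranking by B (broadest → narrowest): species 4 (6.87) > species 1 (4.95) > species 3 (4.10) > species 2 (3.94)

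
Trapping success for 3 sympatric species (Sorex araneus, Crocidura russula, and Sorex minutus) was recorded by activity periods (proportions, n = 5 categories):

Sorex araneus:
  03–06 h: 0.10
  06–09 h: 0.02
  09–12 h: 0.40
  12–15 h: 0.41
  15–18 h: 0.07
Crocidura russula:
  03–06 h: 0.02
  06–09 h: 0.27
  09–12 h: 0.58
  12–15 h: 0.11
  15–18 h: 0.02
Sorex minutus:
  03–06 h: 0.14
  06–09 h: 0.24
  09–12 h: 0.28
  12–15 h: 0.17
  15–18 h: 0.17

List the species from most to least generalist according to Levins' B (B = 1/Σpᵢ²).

Sorex minutus > Sorex araneus > Crocidura russula

Σp_aranᵢ² = 0.10² + 0.02² + 0.40² + 0.41² + 0.07² = 0.0100 + 0.0004 + 0.1600 + 0.1681 + 0.0049 = 0.3434
B_aran = 1 / 0.3434 = 2.9121
Σp_russᵢ² = 0.02² + 0.27² + 0.58² + 0.11² + 0.02² = 0.0004 + 0.0729 + 0.3364 + 0.0121 + 0.0004 = 0.4222
B_russ = 1 / 0.4222 = 2.3685
Σp_minuᵢ² = 0.14² + 0.24² + 0.28² + 0.17² + 0.17² = 0.0196 + 0.0576 + 0.0784 + 0.0289 + 0.0289 = 0.2134
B_minu = 1 / 0.2134 = 4.6860
Ranking by B (broadest → narrowest): Sorex minutus (4.69) > Sorex araneus (2.91) > Crocidura russula (2.37)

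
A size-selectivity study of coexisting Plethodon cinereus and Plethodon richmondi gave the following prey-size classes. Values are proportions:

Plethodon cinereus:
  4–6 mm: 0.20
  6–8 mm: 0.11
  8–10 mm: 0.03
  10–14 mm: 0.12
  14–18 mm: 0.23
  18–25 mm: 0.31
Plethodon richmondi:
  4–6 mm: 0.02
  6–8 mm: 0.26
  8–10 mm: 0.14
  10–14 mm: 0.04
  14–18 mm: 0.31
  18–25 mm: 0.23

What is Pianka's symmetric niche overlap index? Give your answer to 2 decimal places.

Σ p₁ᵢp₂ᵢ = 0.0040 + 0.0286 + 0.0042 + 0.0048 + 0.0713 + 0.0713 = 0.1842
Σp_1ᵢ² = 0.20² + 0.11² + 0.03² + 0.12² + 0.23² + 0.31² = 0.0400 + 0.0121 + 0.0009 + 0.0144 + 0.0529 + 0.0961 = 0.2164
Σp_2ᵢ² = 0.02² + 0.26² + 0.14² + 0.04² + 0.31² + 0.23² = 0.0004 + 0.0676 + 0.0196 + 0.0016 + 0.0961 + 0.0529 = 0.2382
O = 0.1842 / √(0.2164 × 0.2382) = 0.1842 / 0.22704 = 0.8113

0.81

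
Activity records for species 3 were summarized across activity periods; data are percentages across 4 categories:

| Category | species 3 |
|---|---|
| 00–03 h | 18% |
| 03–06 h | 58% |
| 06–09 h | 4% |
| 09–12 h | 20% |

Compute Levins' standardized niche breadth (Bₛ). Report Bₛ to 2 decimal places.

0.48

Convert percentages to proportions (divide by 100).
Σpᵢ² = 0.18² + 0.58² + 0.04² + 0.20² = 0.0324 + 0.3364 + 0.0016 + 0.0400 = 0.4104
B = 1 / 0.4104 = 2.4366
Bₛ = (B − 1)/(n − 1) = (2.4366 − 1)/(4 − 1) = 1.4366/3 = 0.4789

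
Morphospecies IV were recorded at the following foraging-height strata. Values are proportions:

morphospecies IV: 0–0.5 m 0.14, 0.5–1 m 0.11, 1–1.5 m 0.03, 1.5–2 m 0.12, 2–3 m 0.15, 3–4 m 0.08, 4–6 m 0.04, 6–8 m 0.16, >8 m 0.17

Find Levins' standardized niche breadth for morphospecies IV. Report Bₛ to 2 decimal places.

Σpᵢ² = 0.14² + 0.11² + 0.03² + 0.12² + 0.15² + 0.08² + 0.04² + 0.16² + 0.17² = 0.0196 + 0.0121 + 0.0009 + 0.0144 + 0.0225 + 0.0064 + 0.0016 + 0.0256 + 0.0289 = 0.1320
B = 1 / 0.1320 = 7.5758
Bₛ = (B − 1)/(n − 1) = (7.5758 − 1)/(9 − 1) = 6.5758/8 = 0.8220

0.82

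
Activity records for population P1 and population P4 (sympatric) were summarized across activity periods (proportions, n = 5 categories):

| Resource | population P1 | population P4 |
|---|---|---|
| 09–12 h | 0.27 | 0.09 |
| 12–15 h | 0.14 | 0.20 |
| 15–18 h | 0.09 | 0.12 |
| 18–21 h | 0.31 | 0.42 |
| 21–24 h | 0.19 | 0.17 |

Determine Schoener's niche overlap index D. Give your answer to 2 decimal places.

0.80

Σ|p₁ᵢ − p₂ᵢ| = 0.18 + 0.06 + 0.03 + 0.11 + 0.02 = 0.40
D = 1 − ½ × 0.40 = 1 − 0.200 = 0.8000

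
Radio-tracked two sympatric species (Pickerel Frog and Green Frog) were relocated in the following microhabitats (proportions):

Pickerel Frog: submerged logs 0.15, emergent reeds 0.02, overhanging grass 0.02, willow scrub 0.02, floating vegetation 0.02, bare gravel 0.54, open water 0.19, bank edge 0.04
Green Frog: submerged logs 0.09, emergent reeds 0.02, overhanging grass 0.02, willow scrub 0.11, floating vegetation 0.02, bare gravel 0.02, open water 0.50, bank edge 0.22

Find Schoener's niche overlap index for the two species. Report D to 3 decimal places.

Σ|p₁ᵢ − p₂ᵢ| = 0.06 + 0.00 + 0.00 + 0.09 + 0.00 + 0.52 + 0.31 + 0.18 = 1.16
D = 1 − ½ × 1.16 = 1 − 0.580 = 0.42000

0.420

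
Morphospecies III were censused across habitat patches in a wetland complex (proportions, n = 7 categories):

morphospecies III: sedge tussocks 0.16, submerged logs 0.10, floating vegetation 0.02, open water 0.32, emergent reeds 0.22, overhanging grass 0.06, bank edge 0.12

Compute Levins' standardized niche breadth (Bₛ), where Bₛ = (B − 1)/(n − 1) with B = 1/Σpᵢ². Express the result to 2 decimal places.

Σpᵢ² = 0.16² + 0.10² + 0.02² + 0.32² + 0.22² + 0.06² + 0.12² = 0.0256 + 0.0100 + 0.0004 + 0.1024 + 0.0484 + 0.0036 + 0.0144 = 0.2048
B = 1 / 0.2048 = 4.8828
Bₛ = (B − 1)/(n − 1) = (4.8828 − 1)/(7 − 1) = 3.8828/6 = 0.6471

0.65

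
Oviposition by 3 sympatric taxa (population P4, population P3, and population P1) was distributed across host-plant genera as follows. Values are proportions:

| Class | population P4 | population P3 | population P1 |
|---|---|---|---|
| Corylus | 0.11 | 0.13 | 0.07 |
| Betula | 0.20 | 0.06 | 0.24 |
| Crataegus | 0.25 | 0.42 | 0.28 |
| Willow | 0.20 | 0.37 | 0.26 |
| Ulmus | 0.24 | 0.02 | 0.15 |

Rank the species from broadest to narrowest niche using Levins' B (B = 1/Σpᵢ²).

population P4 > population P1 > population P3

Σp_P4ᵢ² = 0.11² + 0.20² + 0.25² + 0.20² + 0.24² = 0.0121 + 0.0400 + 0.0625 + 0.0400 + 0.0576 = 0.2122
B_P4 = 1 / 0.2122 = 4.7125
Σp_P3ᵢ² = 0.13² + 0.06² + 0.42² + 0.37² + 0.02² = 0.0169 + 0.0036 + 0.1764 + 0.1369 + 0.0004 = 0.3342
B_P3 = 1 / 0.3342 = 2.9922
Σp_P1ᵢ² = 0.07² + 0.24² + 0.28² + 0.26² + 0.15² = 0.0049 + 0.0576 + 0.0784 + 0.0676 + 0.0225 = 0.2310
B_P1 = 1 / 0.2310 = 4.3290
Ranking by B (broadest → narrowest): population P4 (4.71) > population P1 (4.33) > population P3 (2.99)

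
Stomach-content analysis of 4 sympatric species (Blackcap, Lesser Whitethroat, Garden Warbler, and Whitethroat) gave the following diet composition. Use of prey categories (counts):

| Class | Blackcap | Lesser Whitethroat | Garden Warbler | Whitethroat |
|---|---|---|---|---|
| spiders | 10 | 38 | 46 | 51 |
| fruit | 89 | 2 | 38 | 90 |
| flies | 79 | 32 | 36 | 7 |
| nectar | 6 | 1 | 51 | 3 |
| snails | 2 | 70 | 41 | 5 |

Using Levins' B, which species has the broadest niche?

Proportions for Blackcap (n=186): 10/186=0.0538, 89/186=0.4785, 79/186=0.4247, 6/186=0.0323, 2/186=0.0108
Proportions for Lesser Whitethroat (n=143): 38/143=0.2657, 2/143=0.0140, 32/143=0.2238, 1/143=0.0070, 70/143=0.4895
Proportions for Garden Warbler (n=212): 46/212=0.2170, 38/212=0.1792, 36/212=0.1698, 51/212=0.2406, 41/212=0.1934
Proportions for Whitethroat (n=156): 51/156=0.3269, 90/156=0.5769, 7/156=0.0449, 3/156=0.0192, 5/156=0.0321
Σp_Blacᵢ² = 0.0538² + 0.4785² + 0.4247² + 0.0323² + 0.0108² = 0.002894 + 0.228962 + 0.180370 + 0.001043 + 0.000117 = 0.413386
B_Blac = 1 / 0.413386 = 2.4190
Σp_Lessᵢ² = 0.2657² + 0.0140² + 0.2238² + 0.0070² + 0.4895² = 0.070596 + 0.000196 + 0.050086 + 0.000049 + 0.239610 = 0.360537
B_Less = 1 / 0.360537 = 2.7736
Σp_Gardᵢ² = 0.2170² + 0.1792² + 0.1698² + 0.2406² + 0.1934² = 0.047089 + 0.032113 + 0.028832 + 0.057888 + 0.037404 = 0.203326
B_Gard = 1 / 0.203326 = 4.9182
Σp_Whitᵢ² = 0.3269² + 0.5769² + 0.0449² + 0.0192² + 0.0321² = 0.106864 + 0.332814 + 0.002016 + 0.000369 + 0.001030 = 0.443093
B_Whit = 1 / 0.443093 = 2.2569
Highest B → broadest niche (most generalist): Garden Warbler (B = 4.92).

Garden Warbler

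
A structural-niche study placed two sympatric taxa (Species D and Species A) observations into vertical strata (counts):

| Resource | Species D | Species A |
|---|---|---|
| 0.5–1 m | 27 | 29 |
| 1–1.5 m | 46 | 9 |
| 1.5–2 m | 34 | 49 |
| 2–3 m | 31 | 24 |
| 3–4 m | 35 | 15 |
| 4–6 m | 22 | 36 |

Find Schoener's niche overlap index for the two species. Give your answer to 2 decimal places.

Proportions for Species D (n=195): 27/195=0.1385, 46/195=0.2359, 34/195=0.1744, 31/195=0.1590, 35/195=0.1795, 22/195=0.1128
Proportions for Species A (n=162): 29/162=0.1790, 9/162=0.0556, 49/162=0.3025, 24/162=0.1481, 15/162=0.0926, 36/162=0.2222
Σ|p₁ᵢ − p₂ᵢ| = 0.0405 + 0.1803 + 0.1281 + 0.0109 + 0.0869 + 0.1094 = 0.5561
D = 1 − ½ × 0.5561 = 1 − 0.27805 = 0.72195

0.72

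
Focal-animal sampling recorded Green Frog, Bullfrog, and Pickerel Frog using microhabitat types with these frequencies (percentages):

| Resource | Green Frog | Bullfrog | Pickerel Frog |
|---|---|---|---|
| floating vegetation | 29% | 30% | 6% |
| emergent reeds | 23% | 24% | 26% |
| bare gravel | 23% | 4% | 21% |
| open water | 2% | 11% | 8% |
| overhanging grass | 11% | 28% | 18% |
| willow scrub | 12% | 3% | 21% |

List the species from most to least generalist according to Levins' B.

Convert percentages to proportions (divide by 100).
Σp_Greeᵢ² = 0.29² + 0.23² + 0.23² + 0.02² + 0.11² + 0.12² = 0.0841 + 0.0529 + 0.0529 + 0.0004 + 0.0121 + 0.0144 = 0.2168
B_Gree = 1 / 0.2168 = 4.6125
Σp_Bullᵢ² = 0.30² + 0.24² + 0.04² + 0.11² + 0.28² + 0.03² = 0.0900 + 0.0576 + 0.0016 + 0.0121 + 0.0784 + 0.0009 = 0.2406
B_Bull = 1 / 0.2406 = 4.1563
Σp_Pickᵢ² = 0.06² + 0.26² + 0.21² + 0.08² + 0.18² + 0.21² = 0.0036 + 0.0676 + 0.0441 + 0.0064 + 0.0324 + 0.0441 = 0.1982
B_Pick = 1 / 0.1982 = 5.0454
Ranking by B (broadest → narrowest): Pickerel Frog (5.05) > Green Frog (4.61) > Bullfrog (4.16)

Pickerel Frog > Green Frog > Bullfrog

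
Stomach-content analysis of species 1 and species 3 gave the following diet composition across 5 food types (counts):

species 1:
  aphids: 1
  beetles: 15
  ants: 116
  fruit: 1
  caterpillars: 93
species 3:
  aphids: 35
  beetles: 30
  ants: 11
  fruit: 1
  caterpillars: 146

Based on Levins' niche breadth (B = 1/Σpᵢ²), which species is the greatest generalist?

species 1

Proportions for species 1 (n=226): 1/226=0.0044, 15/226=0.0664, 116/226=0.5133, 1/226=0.0044, 93/226=0.4115
Proportions for species 3 (n=223): 35/223=0.1570, 30/223=0.1345, 11/223=0.0493, 1/223=0.0045, 146/223=0.6547
Σp_1ᵢ² = 0.0044² + 0.0664² + 0.5133² + 0.0044² + 0.4115² = 0.000019 + 0.004409 + 0.263477 + 0.000019 + 0.169332 = 0.437256
B_1 = 1 / 0.437256 = 2.2870
Σp_3ᵢ² = 0.1570² + 0.1345² + 0.0493² + 0.0045² + 0.6547² = 0.024649 + 0.018090 + 0.002430 + 0.000020 + 0.428632 = 0.473821
B_3 = 1 / 0.473821 = 2.1105
Highest B → broadest niche (most generalist): species 1 (B = 2.29).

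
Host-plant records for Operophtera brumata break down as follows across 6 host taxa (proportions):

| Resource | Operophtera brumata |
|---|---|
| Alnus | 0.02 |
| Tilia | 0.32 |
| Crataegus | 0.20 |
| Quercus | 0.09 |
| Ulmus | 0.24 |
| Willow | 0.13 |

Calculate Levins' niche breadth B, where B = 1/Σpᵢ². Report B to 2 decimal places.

Σpᵢ² = 0.02² + 0.32² + 0.20² + 0.09² + 0.24² + 0.13² = 0.0004 + 0.1024 + 0.0400 + 0.0081 + 0.0576 + 0.0169 = 0.2254
B = 1 / 0.2254 = 4.4366

4.44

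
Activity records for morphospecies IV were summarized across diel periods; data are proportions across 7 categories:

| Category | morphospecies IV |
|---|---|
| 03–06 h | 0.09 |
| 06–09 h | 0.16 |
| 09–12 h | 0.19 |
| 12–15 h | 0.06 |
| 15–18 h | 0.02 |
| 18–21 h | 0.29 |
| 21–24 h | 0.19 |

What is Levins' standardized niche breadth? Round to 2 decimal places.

0.69

Σpᵢ² = 0.09² + 0.16² + 0.19² + 0.06² + 0.02² + 0.29² + 0.19² = 0.0081 + 0.0256 + 0.0361 + 0.0036 + 0.0004 + 0.0841 + 0.0361 = 0.1940
B = 1 / 0.1940 = 5.1546
Bₛ = (B − 1)/(n − 1) = (5.1546 − 1)/(7 − 1) = 4.1546/6 = 0.6924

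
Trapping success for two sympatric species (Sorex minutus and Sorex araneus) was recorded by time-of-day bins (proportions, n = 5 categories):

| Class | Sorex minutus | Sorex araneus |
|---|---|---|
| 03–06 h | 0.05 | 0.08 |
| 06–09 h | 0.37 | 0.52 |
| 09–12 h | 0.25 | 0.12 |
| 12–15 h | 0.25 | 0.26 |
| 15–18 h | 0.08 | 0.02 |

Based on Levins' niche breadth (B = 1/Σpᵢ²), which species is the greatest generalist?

Sorex minutus

Σp_minuᵢ² = 0.05² + 0.37² + 0.25² + 0.25² + 0.08² = 0.0025 + 0.1369 + 0.0625 + 0.0625 + 0.0064 = 0.2708
B_minu = 1 / 0.2708 = 3.6928
Σp_aranᵢ² = 0.08² + 0.52² + 0.12² + 0.26² + 0.02² = 0.0064 + 0.2704 + 0.0144 + 0.0676 + 0.0004 = 0.3592
B_aran = 1 / 0.3592 = 2.7840
Highest B → broadest niche (most generalist): Sorex minutus (B = 3.69).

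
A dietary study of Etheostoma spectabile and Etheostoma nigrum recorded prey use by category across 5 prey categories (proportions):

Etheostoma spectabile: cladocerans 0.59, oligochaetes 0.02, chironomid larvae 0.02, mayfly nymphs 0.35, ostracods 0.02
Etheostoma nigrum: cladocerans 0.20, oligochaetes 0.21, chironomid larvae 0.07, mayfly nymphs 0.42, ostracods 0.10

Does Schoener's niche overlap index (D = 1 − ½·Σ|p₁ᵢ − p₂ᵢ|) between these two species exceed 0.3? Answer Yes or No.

Σ|p₁ᵢ − p₂ᵢ| = 0.39 + 0.19 + 0.05 + 0.07 + 0.08 = 0.78
D = 1 − ½ × 0.78 = 1 − 0.390 = 0.6100
D = 0.6100 > 0.3 → Yes.

Yes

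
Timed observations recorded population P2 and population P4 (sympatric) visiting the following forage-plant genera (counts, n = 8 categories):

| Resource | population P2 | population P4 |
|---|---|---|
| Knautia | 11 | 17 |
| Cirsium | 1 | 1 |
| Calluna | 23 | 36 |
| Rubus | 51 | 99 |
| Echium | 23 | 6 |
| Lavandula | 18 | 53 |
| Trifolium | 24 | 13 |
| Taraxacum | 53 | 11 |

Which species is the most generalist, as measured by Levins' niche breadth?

population P2

Proportions for population P2 (n=204): 11/204=0.0539, 1/204=0.0049, 23/204=0.1127, 51/204=0.2500, 23/204=0.1127, 18/204=0.0882, 24/204=0.1176, 53/204=0.2598
Proportions for population P4 (n=236): 17/236=0.0720, 1/236=0.0042, 36/236=0.1525, 99/236=0.4195, 6/236=0.0254, 53/236=0.2246, 13/236=0.0551, 11/236=0.0466
Σp_P2ᵢ² = 0.0539² + 0.0049² + 0.1127² + 0.2500² + 0.1127² + 0.0882² + 0.1176² + 0.2598² = 0.002905 + 0.000024 + 0.012701 + 0.062500 + 0.012701 + 0.007779 + 0.013830 + 0.067496 = 0.179936
B_P2 = 1 / 0.179936 = 5.5575
Σp_P4ᵢ² = 0.0720² + 0.0042² + 0.1525² + 0.4195² + 0.0254² + 0.2246² + 0.0551² + 0.0466² = 0.005184 + 0.000018 + 0.023256 + 0.175980 + 0.000645 + 0.050445 + 0.003036 + 0.002172 = 0.260736
B_P4 = 1 / 0.260736 = 3.8353
Highest B → broadest niche (most generalist): population P2 (B = 5.56).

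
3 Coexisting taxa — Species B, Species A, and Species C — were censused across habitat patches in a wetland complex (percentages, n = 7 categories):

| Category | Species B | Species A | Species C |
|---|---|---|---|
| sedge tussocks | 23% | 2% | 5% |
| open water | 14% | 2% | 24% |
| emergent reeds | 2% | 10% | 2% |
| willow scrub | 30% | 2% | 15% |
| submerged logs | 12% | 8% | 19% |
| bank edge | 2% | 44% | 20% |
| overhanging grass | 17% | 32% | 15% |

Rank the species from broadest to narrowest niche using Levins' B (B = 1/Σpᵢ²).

Species C > Species B > Species A

Convert percentages to proportions (divide by 100).
Σp_Bᵢ² = 0.23² + 0.14² + 0.02² + 0.30² + 0.12² + 0.02² + 0.17² = 0.0529 + 0.0196 + 0.0004 + 0.0900 + 0.0144 + 0.0004 + 0.0289 = 0.2066
B_B = 1 / 0.2066 = 4.8403
Σp_Aᵢ² = 0.02² + 0.02² + 0.10² + 0.02² + 0.08² + 0.44² + 0.32² = 0.0004 + 0.0004 + 0.0100 + 0.0004 + 0.0064 + 0.1936 + 0.1024 = 0.3136
B_A = 1 / 0.3136 = 3.1888
Σp_Cᵢ² = 0.05² + 0.24² + 0.02² + 0.15² + 0.19² + 0.20² + 0.15² = 0.0025 + 0.0576 + 0.0004 + 0.0225 + 0.0361 + 0.0400 + 0.0225 = 0.1816
B_C = 1 / 0.1816 = 5.5066
Ranking by B (broadest → narrowest): Species C (5.51) > Species B (4.84) > Species A (3.19)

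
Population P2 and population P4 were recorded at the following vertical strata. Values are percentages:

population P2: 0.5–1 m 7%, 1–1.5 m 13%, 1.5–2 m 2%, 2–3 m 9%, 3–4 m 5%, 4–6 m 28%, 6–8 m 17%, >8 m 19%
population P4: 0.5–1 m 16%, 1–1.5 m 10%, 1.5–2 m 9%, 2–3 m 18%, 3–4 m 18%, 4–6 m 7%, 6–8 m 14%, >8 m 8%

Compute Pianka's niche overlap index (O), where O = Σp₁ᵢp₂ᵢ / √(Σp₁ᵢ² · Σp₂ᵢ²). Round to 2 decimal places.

0.70

Convert percentages to proportions (divide by 100).
Σ p₁ᵢp₂ᵢ = 0.0112 + 0.0130 + 0.0018 + 0.0162 + 0.0090 + 0.0196 + 0.0238 + 0.0152 = 0.1098
Σp_1ᵢ² = 0.07² + 0.13² + 0.02² + 0.09² + 0.05² + 0.28² + 0.17² + 0.19² = 0.0049 + 0.0169 + 0.0004 + 0.0081 + 0.0025 + 0.0784 + 0.0289 + 0.0361 = 0.1762
Σp_2ᵢ² = 0.16² + 0.10² + 0.09² + 0.18² + 0.18² + 0.07² + 0.14² + 0.08² = 0.0256 + 0.0100 + 0.0081 + 0.0324 + 0.0324 + 0.0049 + 0.0196 + 0.0064 = 0.1394
O = 0.1098 / √(0.1762 × 0.1394) = 0.1098 / 0.15672 = 0.7006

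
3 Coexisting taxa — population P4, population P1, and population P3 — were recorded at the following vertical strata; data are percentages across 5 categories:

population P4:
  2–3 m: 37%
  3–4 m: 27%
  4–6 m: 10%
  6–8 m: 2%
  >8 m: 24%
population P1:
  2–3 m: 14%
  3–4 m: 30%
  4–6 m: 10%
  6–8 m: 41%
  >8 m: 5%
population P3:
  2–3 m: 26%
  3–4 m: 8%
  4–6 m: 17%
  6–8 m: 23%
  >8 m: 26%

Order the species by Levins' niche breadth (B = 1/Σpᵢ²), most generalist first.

Convert percentages to proportions (divide by 100).
Σp_P4ᵢ² = 0.37² + 0.27² + 0.10² + 0.02² + 0.24² = 0.1369 + 0.0729 + 0.0100 + 0.0004 + 0.0576 = 0.2778
B_P4 = 1 / 0.2778 = 3.5997
Σp_P1ᵢ² = 0.14² + 0.30² + 0.10² + 0.41² + 0.05² = 0.0196 + 0.0900 + 0.0100 + 0.1681 + 0.0025 = 0.2902
B_P1 = 1 / 0.2902 = 3.4459
Σp_P3ᵢ² = 0.26² + 0.08² + 0.17² + 0.23² + 0.26² = 0.0676 + 0.0064 + 0.0289 + 0.0529 + 0.0676 = 0.2234
B_P3 = 1 / 0.2234 = 4.4763
Ranking by B (broadest → narrowest): population P3 (4.48) > population P4 (3.60) > population P1 (3.45)

population P3 > population P4 > population P1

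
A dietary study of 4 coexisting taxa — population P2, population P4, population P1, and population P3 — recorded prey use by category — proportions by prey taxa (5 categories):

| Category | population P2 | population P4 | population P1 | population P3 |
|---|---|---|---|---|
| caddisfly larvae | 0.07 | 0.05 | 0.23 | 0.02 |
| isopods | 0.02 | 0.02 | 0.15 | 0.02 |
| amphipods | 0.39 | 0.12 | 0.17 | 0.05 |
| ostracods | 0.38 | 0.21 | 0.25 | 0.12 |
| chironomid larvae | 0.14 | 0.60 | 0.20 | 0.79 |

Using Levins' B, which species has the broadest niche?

population P1

Σp_P2ᵢ² = 0.07² + 0.02² + 0.39² + 0.38² + 0.14² = 0.0049 + 0.0004 + 0.1521 + 0.1444 + 0.0196 = 0.3214
B_P2 = 1 / 0.3214 = 3.1114
Σp_P4ᵢ² = 0.05² + 0.02² + 0.12² + 0.21² + 0.60² = 0.0025 + 0.0004 + 0.0144 + 0.0441 + 0.3600 = 0.4214
B_P4 = 1 / 0.4214 = 2.3730
Σp_P1ᵢ² = 0.23² + 0.15² + 0.17² + 0.25² + 0.20² = 0.0529 + 0.0225 + 0.0289 + 0.0625 + 0.0400 = 0.2068
B_P1 = 1 / 0.2068 = 4.8356
Σp_P3ᵢ² = 0.02² + 0.02² + 0.05² + 0.12² + 0.79² = 0.0004 + 0.0004 + 0.0025 + 0.0144 + 0.6241 = 0.6418
B_P3 = 1 / 0.6418 = 1.5581
Highest B → broadest niche (most generalist): population P1 (B = 4.84).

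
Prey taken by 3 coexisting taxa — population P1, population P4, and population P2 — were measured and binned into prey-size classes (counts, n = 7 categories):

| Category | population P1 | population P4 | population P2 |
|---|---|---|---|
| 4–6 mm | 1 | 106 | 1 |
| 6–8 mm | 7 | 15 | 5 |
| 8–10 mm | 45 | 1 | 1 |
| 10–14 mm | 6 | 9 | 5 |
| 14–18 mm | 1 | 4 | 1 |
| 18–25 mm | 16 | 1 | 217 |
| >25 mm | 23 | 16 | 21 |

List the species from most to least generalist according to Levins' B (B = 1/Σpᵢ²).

population P1 > population P4 > population P2

Proportions for population P1 (n=99): 1/99=0.0101, 7/99=0.0707, 45/99=0.4545, 6/99=0.0606, 1/99=0.0101, 16/99=0.1616, 23/99=0.2323
Proportions for population P4 (n=152): 106/152=0.6974, 15/152=0.0987, 1/152=0.0066, 9/152=0.0592, 4/152=0.0263, 1/152=0.0066, 16/152=0.1053
Proportions for population P2 (n=251): 1/251=0.0040, 5/251=0.0199, 1/251=0.0040, 5/251=0.0199, 1/251=0.0040, 217/251=0.8645, 21/251=0.0837
Σp_P1ᵢ² = 0.0101² + 0.0707² + 0.4545² + 0.0606² + 0.0101² + 0.1616² + 0.2323² = 0.000102 + 0.004998 + 0.206570 + 0.003672 + 0.000102 + 0.026115 + 0.053963 = 0.295522
B_P1 = 1 / 0.295522 = 3.3838
Σp_P4ᵢ² = 0.6974² + 0.0987² + 0.0066² + 0.0592² + 0.0263² + 0.0066² + 0.1053² = 0.486367 + 0.009742 + 0.000044 + 0.003505 + 0.000692 + 0.000044 + 0.011088 = 0.511482
B_P4 = 1 / 0.511482 = 1.9551
Σp_P2ᵢ² = 0.0040² + 0.0199² + 0.0040² + 0.0199² + 0.0040² + 0.8645² + 0.0837² = 0.000016 + 0.000396 + 0.000016 + 0.000396 + 0.000016 + 0.747360 + 0.007006 = 0.755206
B_P2 = 1 / 0.755206 = 1.3241
Ranking by B (broadest → narrowest): population P1 (3.38) > population P4 (1.96) > population P2 (1.32)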